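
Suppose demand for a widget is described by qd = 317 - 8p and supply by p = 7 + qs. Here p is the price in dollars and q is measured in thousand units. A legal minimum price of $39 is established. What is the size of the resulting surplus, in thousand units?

27

Rearranging supply gives qs = p - 7. Without the control the market clears where 317 - 8p = p - 7, i.e. p* = 36 and q* = 29.
Because the floor (39) lies above the market-clearing price, it is binding.
At p = 39: qd = 317 - 8·39 = 5 and qs = 39 - 7 = 32.
Surplus = qs - qd = 32 - 5 = 27.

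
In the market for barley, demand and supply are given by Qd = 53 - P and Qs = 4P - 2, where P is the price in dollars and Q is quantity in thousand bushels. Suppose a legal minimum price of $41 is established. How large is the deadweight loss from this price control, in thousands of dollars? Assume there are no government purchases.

Without the control the market clears where 53 - P = 4P - 2, i.e. P* = 11 and Q* = 42.
Since 41 > 11, the floor is binding.
At P = 41: Qd = 53 - 41 = 12 and Qs = 4·41 - 2 = 162.
Quantity traded falls to 12. At Q = 12 the demand price is 53 - 12 = 41 and the supply price is (2 + 12)/4 = 3.5.
Deadweight loss = ½ · (41 - 3.5) · (42 - 12) = ½ · 37.5 · 30 = 562.5.

562.5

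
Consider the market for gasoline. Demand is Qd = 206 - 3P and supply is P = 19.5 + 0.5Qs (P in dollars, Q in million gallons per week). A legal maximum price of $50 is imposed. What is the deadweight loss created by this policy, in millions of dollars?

Rearranging supply gives Qs = 2P - 39. Equilibrium: 206 - 3P = 2P - 39, so 245 = 5P and P* = 49, Q* = 59.
Since 50 is above P* = 49, the ceiling does not bind and the free-market outcome prevails.
Since the control does not bind, no trades are prevented and deadweight loss is zero.

0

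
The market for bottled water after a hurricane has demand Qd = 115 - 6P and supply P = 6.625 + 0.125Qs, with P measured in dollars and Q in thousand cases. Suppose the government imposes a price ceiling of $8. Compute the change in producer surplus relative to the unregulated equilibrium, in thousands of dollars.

Rearranging supply gives Qs = 8P - 53. In a free market, 115 - 6P = 8P - 53 gives the equilibrium P* = 12, Q* = 43.
Because the ceiling (8) lies below the market-clearing price, it is binding.
At P = 8: Qd = 115 - 6·8 = 67 and Qs = 8·8 - 53 = 11.
Producer surplus without the control is ½ · (12 - 6.625) · 43 = 115.5625.
With the ceiling, producers sell 11 units at 8, so PS = ½ · (8 - 6.625) · 11 = 7.5625.
Change in producer surplus = 7.5625 - 115.5625 = -108.

-108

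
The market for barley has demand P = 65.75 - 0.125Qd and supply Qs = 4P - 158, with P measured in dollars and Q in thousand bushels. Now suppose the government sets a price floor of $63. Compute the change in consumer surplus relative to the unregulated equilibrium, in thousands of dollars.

-276

Rearranging demand gives Qd = 526 - 8P. Equilibrium: 526 - 8P = 4P - 158, so 684 = 12P and P* = 57, Q* = 70.
The floor of 63 is above the equilibrium price 57, so it binds.
At P = 63: Qd = 526 - 8·63 = 22 and Qs = 4·63 - 158 = 94.
Consumer surplus without the control is ½ · (65.75 - 57) · 70 = 306.25.
With the floor, consumers buy 22 units at 63, so CS = ½ · (65.75 - 63) · 22 = 30.25.
Change in consumer surplus = 30.25 - 306.25 = -276.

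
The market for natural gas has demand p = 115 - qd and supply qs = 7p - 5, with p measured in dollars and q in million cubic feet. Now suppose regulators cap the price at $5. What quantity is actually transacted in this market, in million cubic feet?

30

Rearranging demand gives qd = 115 - p. Equilibrium: 115 - p = 7p - 5, so 120 = 8p and p* = 15, q* = 100.
Because the ceiling (5) lies below the market-clearing price, it is binding.
At p = 5: qd = 115 - 5 = 110 and qs = 7·5 - 5 = 30.
The quantity actually transacted is the short side, supply: 30.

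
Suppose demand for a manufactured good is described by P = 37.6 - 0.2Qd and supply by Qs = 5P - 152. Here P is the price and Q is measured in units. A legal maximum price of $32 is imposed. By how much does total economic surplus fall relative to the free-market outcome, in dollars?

20

Rearranging demand gives Qd = 188 - 5P. Equilibrium: 188 - 5P = 5P - 152, so 340 = 10P and P* = 34, Q* = 18.
The ceiling of 32 is below the equilibrium price 34, so it binds.
At P = 32: Qd = 188 - 5·32 = 28 and Qs = 5·32 - 152 = 8.
Quantity traded falls to 8. At Q = 8 the demand price is (188 - 8)/5 = 36 and the supply price is (152 + 8)/5 = 32.
Deadweight loss = ½ · (36 - 32) · (18 - 8) = ½ · 4 · 10 = 20.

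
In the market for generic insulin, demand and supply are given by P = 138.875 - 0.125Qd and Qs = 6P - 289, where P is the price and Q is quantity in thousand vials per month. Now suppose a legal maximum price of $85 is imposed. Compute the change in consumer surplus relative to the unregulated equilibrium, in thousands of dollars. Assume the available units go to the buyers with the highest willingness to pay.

2808.75

Rearranging demand gives Qd = 1111 - 8P. In a free market, 1111 - 8P = 6P - 289 gives the equilibrium P* = 100, Q* = 311.
Because the ceiling (85) lies below the market-clearing price, it is binding.
At P = 85: Qd = 1111 - 8·85 = 431 and Qs = 6·85 - 289 = 221.
Consumer surplus without the control is ½ · (138.875 - 100) · 311 = 6045.0625.
With the ceiling, 221 units are sold at 85 (assume they go to the highest-value buyers). The demand price at Q = 221 is 111.25, so CS = ½ · [(138.875 - 85) + (111.25 - 85)] · 221 = 8853.8125.
Change in consumer surplus = 8853.8125 - 6045.0625 = 2808.75.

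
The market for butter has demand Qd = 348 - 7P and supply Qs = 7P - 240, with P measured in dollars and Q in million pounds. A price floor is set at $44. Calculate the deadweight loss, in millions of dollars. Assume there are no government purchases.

28

Setting quantity demanded equal to quantity supplied, 348 - 7P = 7P - 240, gives P* = 42 and Q* = 54.
The floor of 44 is above the equilibrium price 42, so it binds.
At P = 44: Qd = 348 - 7·44 = 40 and Qs = 7·44 - 240 = 68.
Quantity traded falls to 40. At Q = 40 the demand price is (348 - 40)/7 = 44 and the supply price is (240 + 40)/7 = 40.
Deadweight loss = ½ · (44 - 40) · (54 - 40) = ½ · 4 · 14 = 28.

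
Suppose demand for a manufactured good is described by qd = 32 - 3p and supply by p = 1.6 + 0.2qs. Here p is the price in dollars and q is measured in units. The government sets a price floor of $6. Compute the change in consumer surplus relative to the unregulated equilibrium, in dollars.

-15.5

Rearranging supply gives qs = 5p - 8. Equilibrium: 32 - 3p = 5p - 8, so 40 = 8p and p* = 5, q* = 17.
Because the floor (6) lies above the market-clearing price, it is binding.
At p = 6: qd = 32 - 3·6 = 14 and qs = 5·6 - 8 = 22.
Consumer surplus without the control is ½ · (32/3 - 5) · 17 = 289/6.
With the floor, consumers buy 14 units at 6, so CS = ½ · (32/3 - 6) · 14 = 98/3.
Change in consumer surplus = 98/3 - 289/6 = -15.5.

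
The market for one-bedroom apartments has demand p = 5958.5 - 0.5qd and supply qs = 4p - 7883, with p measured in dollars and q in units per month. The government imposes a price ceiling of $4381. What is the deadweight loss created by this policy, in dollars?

Rearranging demand gives qd = 11917 - 2p. Setting quantity demanded equal to quantity supplied, 11917 - 2p = 4p - 7883, gives p* = 3300 and q* = 5317.
The ceiling of 4381 is above the equilibrium price 3300, so it is not binding; the market clears at p* = 3300, q* = 5317.
Since the control does not bind, no trades are prevented and deadweight loss is zero.

0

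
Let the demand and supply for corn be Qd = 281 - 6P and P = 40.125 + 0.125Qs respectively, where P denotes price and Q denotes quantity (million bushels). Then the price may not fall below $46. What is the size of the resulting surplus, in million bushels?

42

Rearranging supply gives Qs = 8P - 321. In a free market, 281 - 6P = 8P - 321 gives the equilibrium P* = 43, Q* = 23.
Because the floor (46) lies above the market-clearing price, it is binding.
At P = 46: Qd = 281 - 6·46 = 5 and Qs = 8·46 - 321 = 47.
Surplus = Qs - Qd = 47 - 5 = 42.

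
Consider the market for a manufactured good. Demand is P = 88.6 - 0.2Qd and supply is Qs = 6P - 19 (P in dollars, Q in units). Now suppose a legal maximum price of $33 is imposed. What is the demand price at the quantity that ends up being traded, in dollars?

Rearranging demand gives Qd = 443 - 5P. Without the control the market clears where 443 - 5P = 6P - 19, i.e. P* = 42 and Q* = 233.
The ceiling of 33 is below the equilibrium price 42, so it binds.
At P = 33: Qd = 443 - 5·33 = 278 and Qs = 6·33 - 19 = 179.
Only 179 units reach the market. On the demand curve, the marginal buyer's willingness to pay at Q = 179 is (443 - 179)/5 = 52.8.

52.8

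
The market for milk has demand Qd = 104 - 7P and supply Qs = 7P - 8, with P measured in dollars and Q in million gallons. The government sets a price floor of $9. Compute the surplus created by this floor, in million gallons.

Equilibrium: 104 - 7P = 7P - 8, so 112 = 14P and P* = 8, Q* = 48.
Since 9 > 8, the floor is binding.
At P = 9: Qd = 104 - 7·9 = 41 and Qs = 7·9 - 8 = 55.
Surplus = Qs - Qd = 55 - 41 = 14.

14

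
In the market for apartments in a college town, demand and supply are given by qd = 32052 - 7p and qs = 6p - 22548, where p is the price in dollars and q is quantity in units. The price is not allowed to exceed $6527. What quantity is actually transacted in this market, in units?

Without the control the market clears where 32052 - 7p = 6p - 22548, i.e. p* = 4200 and q* = 2652.
Since 6527 is above p* = 4200, the ceiling does not bind and the free-market outcome prevails.

2652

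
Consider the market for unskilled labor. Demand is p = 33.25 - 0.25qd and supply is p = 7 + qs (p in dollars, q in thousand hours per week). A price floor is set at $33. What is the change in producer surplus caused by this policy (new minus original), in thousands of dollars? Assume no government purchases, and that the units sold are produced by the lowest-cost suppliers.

-195

Rearranging demand gives qd = 133 - 4p; rearranging supply gives qs = p - 7. Equilibrium: 133 - 4p = p - 7, so 140 = 5p and p* = 28, q* = 21.
The floor of 33 is above the equilibrium price 28, so it binds.
At p = 33: qd = 133 - 4·33 = 1 and qs = 33 - 7 = 26.
Producer surplus without the control is ½ · (28 - 7) · 21 = 220.5.
With the floor, 1 units are sold at 33. The supply price at q = 1 is 8, so PS = ½ · [(33 - 7) + (33 - 8)] · 1 = 25.5.
Change in producer surplus = 25.5 - 220.5 = -195.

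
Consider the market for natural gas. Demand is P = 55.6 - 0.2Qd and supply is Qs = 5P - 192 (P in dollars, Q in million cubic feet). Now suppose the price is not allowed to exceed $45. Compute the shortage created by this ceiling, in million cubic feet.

20

Rearranging demand gives Qd = 278 - 5P. In a free market, 278 - 5P = 5P - 192 gives the equilibrium P* = 47, Q* = 43.
The ceiling of 45 is below the equilibrium price 47, so it binds.
At P = 45: Qd = 278 - 5·45 = 53 and Qs = 5·45 - 192 = 33.
Shortage = Qd - Qs = 53 - 33 = 20.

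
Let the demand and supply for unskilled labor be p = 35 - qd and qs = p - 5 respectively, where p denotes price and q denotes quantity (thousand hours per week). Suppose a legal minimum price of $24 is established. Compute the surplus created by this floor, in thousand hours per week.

8

Rearranging demand gives qd = 35 - p. Setting quantity demanded equal to quantity supplied, 35 - p = p - 5, gives p* = 20 and q* = 15.
Because the floor (24) lies above the market-clearing price, it is binding.
At p = 24: qd = 35 - 24 = 11 and qs = 24 - 5 = 19.
Surplus = qs - qd = 19 - 11 = 8.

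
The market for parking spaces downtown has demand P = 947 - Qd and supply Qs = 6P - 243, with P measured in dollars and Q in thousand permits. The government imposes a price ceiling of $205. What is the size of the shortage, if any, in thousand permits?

Rearranging demand gives Qd = 947 - P. In a free market, 947 - P = 6P - 243 gives the equilibrium P* = 170, Q* = 777.
Since 205 is above P* = 170, the ceiling does not bind and the free-market outcome prevails.
Since the control does not bind, there is no shortage.

0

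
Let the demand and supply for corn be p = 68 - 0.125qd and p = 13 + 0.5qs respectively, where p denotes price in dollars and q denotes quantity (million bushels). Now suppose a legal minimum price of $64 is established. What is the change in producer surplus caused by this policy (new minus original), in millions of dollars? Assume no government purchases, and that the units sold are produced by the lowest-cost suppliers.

-560

Rearranging demand gives qd = 544 - 8p; rearranging supply gives qs = 2p - 26. Equilibrium: 544 - 8p = 2p - 26, so 570 = 10p and p* = 57, q* = 88.
Because the floor (64) lies above the market-clearing price, it is binding.
At p = 64: qd = 544 - 8·64 = 32 and qs = 2·64 - 26 = 102.
Producer surplus without the control is ½ · (57 - 13) · 88 = 1936.
With the floor, 32 units are sold at 64. The supply price at q = 32 is 29, so PS = ½ · [(64 - 13) + (64 - 29)] · 32 = 1376.
Change in producer surplus = 1376 - 1936 = -560.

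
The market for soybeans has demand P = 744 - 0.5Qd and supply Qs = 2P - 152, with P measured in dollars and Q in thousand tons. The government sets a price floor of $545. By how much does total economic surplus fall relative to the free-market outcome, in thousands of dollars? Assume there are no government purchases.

36450

Rearranging demand gives Qd = 1488 - 2P. In a free market, 1488 - 2P = 2P - 152 gives the equilibrium P* = 410, Q* = 668.
Because the floor (545) lies above the market-clearing price, it is binding.
At P = 545: Qd = 1488 - 2·545 = 398 and Qs = 2·545 - 152 = 938.
Quantity traded falls to 398. At Q = 398 the demand price is (1488 - 398)/2 = 545 and the supply price is (152 + 398)/2 = 275.
Deadweight loss = ½ · (545 - 275) · (668 - 398) = ½ · 270 · 270 = 36450.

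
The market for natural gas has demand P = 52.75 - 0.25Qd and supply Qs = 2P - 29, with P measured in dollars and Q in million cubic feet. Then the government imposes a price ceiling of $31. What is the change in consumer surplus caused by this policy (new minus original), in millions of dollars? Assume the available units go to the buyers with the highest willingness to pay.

Rearranging demand gives Qd = 211 - 4P. Setting quantity demanded equal to quantity supplied, 211 - 4P = 2P - 29, gives P* = 40 and Q* = 51.
Because the ceiling (31) lies below the market-clearing price, it is binding.
At P = 31: Qd = 211 - 4·31 = 87 and Qs = 2·31 - 29 = 33.
Consumer surplus without the control is ½ · (52.75 - 40) · 51 = 325.125.
With the ceiling, 33 units are sold at 31 (assume they go to the highest-value buyers). The demand price at Q = 33 is 44.5, so CS = ½ · [(52.75 - 31) + (44.5 - 31)] · 33 = 581.625.
Change in consumer surplus = 581.625 - 325.125 = 256.5.

256.5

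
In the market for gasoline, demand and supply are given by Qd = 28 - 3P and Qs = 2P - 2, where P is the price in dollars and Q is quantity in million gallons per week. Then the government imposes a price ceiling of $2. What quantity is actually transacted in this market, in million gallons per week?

Without the control the market clears where 28 - 3P = 2P - 2, i.e. P* = 6 and Q* = 10.
The ceiling of 2 is below the equilibrium price 6, so it binds.
At P = 2: Qd = 28 - 3·2 = 22 and Qs = 2·2 - 2 = 2.
The quantity actually transacted is the short side, supply: 2.

2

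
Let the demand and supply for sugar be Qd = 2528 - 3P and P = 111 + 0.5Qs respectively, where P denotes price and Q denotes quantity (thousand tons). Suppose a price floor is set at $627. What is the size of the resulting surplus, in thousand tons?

Rearranging supply gives Qs = 2P - 222. In a free market, 2528 - 3P = 2P - 222 gives the equilibrium P* = 550, Q* = 878.
Since 627 > 550, the floor is binding.
At P = 627: Qd = 2528 - 3·627 = 647 and Qs = 2·627 - 222 = 1032.
Surplus = Qs - Qd = 1032 - 647 = 385.

385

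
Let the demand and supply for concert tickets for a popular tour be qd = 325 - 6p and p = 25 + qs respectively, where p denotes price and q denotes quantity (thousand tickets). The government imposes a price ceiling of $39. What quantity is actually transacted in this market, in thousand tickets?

Rearranging supply gives qs = p - 25. Setting quantity demanded equal to quantity supplied, 325 - 6p = p - 25, gives p* = 50 and q* = 25.
The ceiling of 39 is below the equilibrium price 50, so it binds.
At p = 39: qd = 325 - 6·39 = 91 and qs = 39 - 25 = 14.
The quantity actually transacted is the short side, supply: 14.

14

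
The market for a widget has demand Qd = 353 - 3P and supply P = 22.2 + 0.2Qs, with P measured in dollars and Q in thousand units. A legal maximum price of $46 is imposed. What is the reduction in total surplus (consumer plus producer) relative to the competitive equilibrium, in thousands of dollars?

960

Rearranging supply gives Qs = 5P - 111. Equilibrium: 353 - 3P = 5P - 111, so 464 = 8P and P* = 58, Q* = 179.
Because the ceiling (46) lies below the market-clearing price, it is binding.
At P = 46: Qd = 353 - 3·46 = 215 and Qs = 5·46 - 111 = 119.
Quantity traded falls to 119. At Q = 119 the demand price is (353 - 119)/3 = 78 and the supply price is (111 + 119)/5 = 46.
Deadweight loss = ½ · (78 - 46) · (179 - 119) = ½ · 32 · 60 = 960.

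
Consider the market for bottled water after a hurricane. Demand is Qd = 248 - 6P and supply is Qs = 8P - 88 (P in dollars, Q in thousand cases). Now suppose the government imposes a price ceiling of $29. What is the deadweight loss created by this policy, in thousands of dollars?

0

Without the control the market clears where 248 - 6P = 8P - 88, i.e. P* = 24 and Q* = 104.
The ceiling of 29 is above the equilibrium price 24, so it is not binding; the market clears at P* = 24, Q* = 104.
Since the control does not bind, no trades are prevented and deadweight loss is zero.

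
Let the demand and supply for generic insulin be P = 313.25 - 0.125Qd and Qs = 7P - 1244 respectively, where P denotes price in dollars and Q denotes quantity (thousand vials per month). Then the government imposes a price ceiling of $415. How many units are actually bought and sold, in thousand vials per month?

506

Rearranging demand gives Qd = 2506 - 8P. Without the control the market clears where 2506 - 8P = 7P - 1244, i.e. P* = 250 and Q* = 506.
Since 415 is above P* = 250, the ceiling does not bind and the free-market outcome prevails.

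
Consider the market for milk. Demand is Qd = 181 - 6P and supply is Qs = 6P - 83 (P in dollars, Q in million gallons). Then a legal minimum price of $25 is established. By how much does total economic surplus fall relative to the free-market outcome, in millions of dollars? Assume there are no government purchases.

54

Without the control the market clears where 181 - 6P = 6P - 83, i.e. P* = 22 and Q* = 49.
Because the floor (25) lies above the market-clearing price, it is binding.
At P = 25: Qd = 181 - 6·25 = 31 and Qs = 6·25 - 83 = 67.
Quantity traded falls to 31. At Q = 31 the demand price is (181 - 31)/6 = 25 and the supply price is (83 + 31)/6 = 19.
Deadweight loss = ½ · (25 - 19) · (49 - 31) = ½ · 6 · 18 = 54.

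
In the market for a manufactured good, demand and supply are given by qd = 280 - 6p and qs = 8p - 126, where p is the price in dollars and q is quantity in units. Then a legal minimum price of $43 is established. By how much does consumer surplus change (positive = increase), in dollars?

-896

In a free market, 280 - 6p = 8p - 126 gives the equilibrium p* = 29, q* = 106.
The floor of 43 is above the equilibrium price 29, so it binds.
At p = 43: qd = 280 - 6·43 = 22 and qs = 8·43 - 126 = 218.
Consumer surplus without the control is ½ · (140/3 - 29) · 106 = 2809/3.
With the floor, consumers buy 22 units at 43, so CS = ½ · (140/3 - 43) · 22 = 121/3.
Change in consumer surplus = 121/3 - 2809/3 = -896.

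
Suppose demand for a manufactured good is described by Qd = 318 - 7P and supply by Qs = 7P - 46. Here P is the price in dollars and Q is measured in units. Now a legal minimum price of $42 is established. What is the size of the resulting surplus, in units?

Setting quantity demanded equal to quantity supplied, 318 - 7P = 7P - 46, gives P* = 26 and Q* = 136.
Since 42 > 26, the floor is binding.
At P = 42: Qd = 318 - 7·42 = 24 and Qs = 7·42 - 46 = 248.
Surplus = Qs - Qd = 248 - 24 = 224.

224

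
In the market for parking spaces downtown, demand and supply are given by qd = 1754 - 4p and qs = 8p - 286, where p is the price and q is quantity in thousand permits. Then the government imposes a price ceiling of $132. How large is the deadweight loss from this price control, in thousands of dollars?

17328

Setting quantity demanded equal to quantity supplied, 1754 - 4p = 8p - 286, gives p* = 170 and q* = 1074.
Since 132 < 170, the ceiling is binding.
At p = 132: qd = 1754 - 4·132 = 1226 and qs = 8·132 - 286 = 770.
Quantity traded falls to 770. At q = 770 the demand price is (1754 - 770)/4 = 246 and the supply price is (286 + 770)/8 = 132.
Deadweight loss = ½ · (246 - 132) · (1074 - 770) = ½ · 114 · 304 = 17328.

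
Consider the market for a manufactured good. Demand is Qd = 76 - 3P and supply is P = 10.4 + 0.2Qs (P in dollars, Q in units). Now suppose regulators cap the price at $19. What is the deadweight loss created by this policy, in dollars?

0

Rearranging supply gives Qs = 5P - 52. Without the control the market clears where 76 - 3P = 5P - 52, i.e. P* = 16 and Q* = 28.
Since 19 is above P* = 16, the ceiling does not bind and the free-market outcome prevails.
Since the control does not bind, no trades are prevented and deadweight loss is zero.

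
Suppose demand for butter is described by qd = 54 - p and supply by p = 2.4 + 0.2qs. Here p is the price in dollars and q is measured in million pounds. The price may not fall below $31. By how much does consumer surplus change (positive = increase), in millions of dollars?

-660

Rearranging supply gives qs = 5p - 12. Setting quantity demanded equal to quantity supplied, 54 - p = 5p - 12, gives p* = 11 and q* = 43.
Because the floor (31) lies above the market-clearing price, it is binding.
At p = 31: qd = 54 - 31 = 23 and qs = 5·31 - 12 = 143.
Consumer surplus without the control is ½ · (54 - 11) · 43 = 924.5.
With the floor, consumers buy 23 units at 31, so CS = ½ · (54 - 31) · 23 = 264.5.
Change in consumer surplus = 264.5 - 924.5 = -660.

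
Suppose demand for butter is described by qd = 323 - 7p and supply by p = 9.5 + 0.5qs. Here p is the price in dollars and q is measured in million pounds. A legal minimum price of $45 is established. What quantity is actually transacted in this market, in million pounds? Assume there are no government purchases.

8

Rearranging supply gives qs = 2p - 19. Setting quantity demanded equal to quantity supplied, 323 - 7p = 2p - 19, gives p* = 38 and q* = 57.
Since 45 > 38, the floor is binding.
At p = 45: qd = 323 - 7·45 = 8 and qs = 2·45 - 19 = 71.
The quantity actually transacted is the short side, demand: 8.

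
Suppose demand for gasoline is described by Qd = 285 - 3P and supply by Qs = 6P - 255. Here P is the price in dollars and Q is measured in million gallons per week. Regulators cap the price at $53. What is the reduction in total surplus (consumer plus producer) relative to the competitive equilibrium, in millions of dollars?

Equilibrium: 285 - 3P = 6P - 255, so 540 = 9P and P* = 60, Q* = 105.
Since 53 < 60, the ceiling is binding.
At P = 53: Qd = 285 - 3·53 = 126 and Qs = 6·53 - 255 = 63.
Quantity traded falls to 63. At Q = 63 the demand price is (285 - 63)/3 = 74 and the supply price is (255 + 63)/6 = 53.
Deadweight loss = ½ · (74 - 53) · (105 - 63) = ½ · 21 · 42 = 441.

441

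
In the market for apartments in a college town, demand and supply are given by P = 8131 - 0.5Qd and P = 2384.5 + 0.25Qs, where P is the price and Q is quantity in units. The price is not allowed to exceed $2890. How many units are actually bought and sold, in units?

2022

Rearranging demand gives Qd = 16262 - 2P; rearranging supply gives Qs = 4P - 9538. In a free market, 16262 - 2P = 4P - 9538 gives the equilibrium P* = 4300, Q* = 7662.
The ceiling of 2890 is below the equilibrium price 4300, so it binds.
At P = 2890: Qd = 16262 - 2·2890 = 10482 and Qs = 4·2890 - 9538 = 2022.
The quantity actually transacted is the short side, supply: 2022.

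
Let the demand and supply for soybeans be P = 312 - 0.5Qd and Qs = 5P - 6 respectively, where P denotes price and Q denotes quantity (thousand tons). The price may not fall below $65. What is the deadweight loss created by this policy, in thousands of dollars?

0

Rearranging demand gives Qd = 624 - 2P. Setting quantity demanded equal to quantity supplied, 624 - 2P = 5P - 6, gives P* = 90 and Q* = 444.
Since 65 is below P* = 90, the floor does not bind and the free-market outcome prevails.
Since the control does not bind, no trades are prevented and deadweight loss is zero.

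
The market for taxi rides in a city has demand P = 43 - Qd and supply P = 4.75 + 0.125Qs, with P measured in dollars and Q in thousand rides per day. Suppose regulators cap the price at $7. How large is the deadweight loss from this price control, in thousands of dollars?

Rearranging demand gives Qd = 43 - P; rearranging supply gives Qs = 8P - 38. Equilibrium: 43 - P = 8P - 38, so 81 = 9P and P* = 9, Q* = 34.
Because the ceiling (7) lies below the market-clearing price, it is binding.
At P = 7: Qd = 43 - 7 = 36 and Qs = 8·7 - 38 = 18.
Quantity traded falls to 18. At Q = 18 the demand price is 43 - 18 = 25 and the supply price is (38 + 18)/8 = 7.
Deadweight loss = ½ · (25 - 7) · (34 - 18) = ½ · 18 · 16 = 144.

144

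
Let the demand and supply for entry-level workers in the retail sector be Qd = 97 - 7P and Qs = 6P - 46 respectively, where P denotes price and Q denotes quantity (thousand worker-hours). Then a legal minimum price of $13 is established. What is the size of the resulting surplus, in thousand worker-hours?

Equilibrium: 97 - 7P = 6P - 46, so 143 = 13P and P* = 11, Q* = 20.
Since 13 > 11, the floor is binding.
At P = 13: Qd = 97 - 7·13 = 6 and Qs = 6·13 - 46 = 32.
Surplus = Qs - Qd = 32 - 6 = 26.

26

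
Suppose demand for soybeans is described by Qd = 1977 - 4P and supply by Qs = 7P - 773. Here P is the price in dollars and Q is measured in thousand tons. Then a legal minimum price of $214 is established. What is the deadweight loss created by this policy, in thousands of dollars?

0

In a free market, 1977 - 4P = 7P - 773 gives the equilibrium P* = 250, Q* = 977.
Since 214 is below P* = 250, the floor does not bind and the free-market outcome prevails.
Since the control does not bind, no trades are prevented and deadweight loss is zero.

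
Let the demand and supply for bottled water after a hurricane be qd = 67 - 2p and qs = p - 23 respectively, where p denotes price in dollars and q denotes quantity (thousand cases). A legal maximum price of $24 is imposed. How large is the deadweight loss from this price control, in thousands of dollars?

27

Without the control the market clears where 67 - 2p = p - 23, i.e. p* = 30 and q* = 7.
Because the ceiling (24) lies below the market-clearing price, it is binding.
At p = 24: qd = 67 - 2·24 = 19 and qs = 24 - 23 = 1.
Quantity traded falls to 1. At q = 1 the demand price is (67 - 1)/2 = 33 and the supply price is 23 + 1 = 24.
Deadweight loss = ½ · (33 - 24) · (7 - 1) = ½ · 9 · 6 = 27.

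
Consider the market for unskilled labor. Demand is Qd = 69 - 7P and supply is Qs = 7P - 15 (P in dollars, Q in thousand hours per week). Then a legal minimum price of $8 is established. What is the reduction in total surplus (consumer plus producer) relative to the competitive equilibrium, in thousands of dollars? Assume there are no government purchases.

Setting quantity demanded equal to quantity supplied, 69 - 7P = 7P - 15, gives P* = 6 and Q* = 27.
Because the floor (8) lies above the market-clearing price, it is binding.
At P = 8: Qd = 69 - 7·8 = 13 and Qs = 7·8 - 15 = 41.
Quantity traded falls to 13. At Q = 13 the demand price is (69 - 13)/7 = 8 and the supply price is (15 + 13)/7 = 4.
Deadweight loss = ½ · (8 - 4) · (27 - 13) = ½ · 4 · 14 = 28.

28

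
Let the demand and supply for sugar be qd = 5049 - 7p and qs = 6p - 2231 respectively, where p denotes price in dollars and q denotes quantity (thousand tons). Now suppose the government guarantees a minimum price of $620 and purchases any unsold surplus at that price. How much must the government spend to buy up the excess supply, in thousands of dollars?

483600

Without the control the market clears where 5049 - 7p = 6p - 2231, i.e. p* = 560 and q* = 1129.
The floor of 620 is above the equilibrium price 560, so it binds.
At p = 620: qd = 5049 - 7·620 = 709 and qs = 6·620 - 2231 = 1489.
Surplus = qs - qd = 780.
Government expenditure = surplus × support price = 780 × 620 = 483600.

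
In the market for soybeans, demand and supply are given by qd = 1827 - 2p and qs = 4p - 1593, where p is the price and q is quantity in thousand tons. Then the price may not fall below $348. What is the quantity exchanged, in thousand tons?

687

Without the control the market clears where 1827 - 2p = 4p - 1593, i.e. p* = 570 and q* = 687.
The floor of 348 is below the equilibrium price 570, so it is not binding; the market clears at p* = 570, q* = 687.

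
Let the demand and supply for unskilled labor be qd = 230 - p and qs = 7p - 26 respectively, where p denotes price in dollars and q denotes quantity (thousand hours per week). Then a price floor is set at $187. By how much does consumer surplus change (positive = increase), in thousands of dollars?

In a free market, 230 - p = 7p - 26 gives the equilibrium p* = 32, q* = 198.
The floor of 187 is above the equilibrium price 32, so it binds.
At p = 187: qd = 230 - 187 = 43 and qs = 7·187 - 26 = 1283.
Consumer surplus without the control is ½ · (230 - 32) · 198 = 19602.
With the floor, consumers buy 43 units at 187, so CS = ½ · (230 - 187) · 43 = 924.5.
Change in consumer surplus = 924.5 - 19602 = -18677.5.

-18677.5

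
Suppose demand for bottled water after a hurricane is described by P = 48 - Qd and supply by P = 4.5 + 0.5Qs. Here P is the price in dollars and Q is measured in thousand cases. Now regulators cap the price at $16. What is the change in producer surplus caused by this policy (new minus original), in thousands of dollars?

Rearranging demand gives Qd = 48 - P; rearranging supply gives Qs = 2P - 9. Equilibrium: 48 - P = 2P - 9, so 57 = 3P and P* = 19, Q* = 29.
Because the ceiling (16) lies below the market-clearing price, it is binding.
At P = 16: Qd = 48 - 16 = 32 and Qs = 2·16 - 9 = 23.
Producer surplus without the control is ½ · (19 - 4.5) · 29 = 210.25.
With the ceiling, producers sell 23 units at 16, so PS = ½ · (16 - 4.5) · 23 = 132.25.
Change in producer surplus = 132.25 - 210.25 = -78.

-78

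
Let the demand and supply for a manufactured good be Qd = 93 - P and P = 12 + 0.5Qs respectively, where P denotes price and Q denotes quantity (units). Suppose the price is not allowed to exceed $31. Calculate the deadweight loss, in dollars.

192

Rearranging supply gives Qs = 2P - 24. In a free market, 93 - P = 2P - 24 gives the equilibrium P* = 39, Q* = 54.
The ceiling of 31 is below the equilibrium price 39, so it binds.
At P = 31: Qd = 93 - 31 = 62 and Qs = 2·31 - 24 = 38.
Quantity traded falls to 38. At Q = 38 the demand price is 93 - 38 = 55 and the supply price is (24 + 38)/2 = 31.
Deadweight loss = ½ · (55 - 31) · (54 - 38) = ½ · 24 · 16 = 192.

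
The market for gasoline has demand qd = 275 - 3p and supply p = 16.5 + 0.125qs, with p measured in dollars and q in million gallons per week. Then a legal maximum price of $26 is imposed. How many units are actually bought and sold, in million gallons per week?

Rearranging supply gives qs = 8p - 132. In a free market, 275 - 3p = 8p - 132 gives the equilibrium p* = 37, q* = 164.
Because the ceiling (26) lies below the market-clearing price, it is binding.
At p = 26: qd = 275 - 3·26 = 197 and qs = 8·26 - 132 = 76.
The quantity actually transacted is the short side, supply: 76.

76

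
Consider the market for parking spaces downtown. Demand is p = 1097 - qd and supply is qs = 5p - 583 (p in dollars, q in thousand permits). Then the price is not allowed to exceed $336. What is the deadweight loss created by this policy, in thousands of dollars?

Rearranging demand gives qd = 1097 - p. Equilibrium: 1097 - p = 5p - 583, so 1680 = 6p and p* = 280, q* = 817.
Since 336 is above p* = 280, the ceiling does not bind and the free-market outcome prevails.
Since the control does not bind, no trades are prevented and deadweight loss is zero.

0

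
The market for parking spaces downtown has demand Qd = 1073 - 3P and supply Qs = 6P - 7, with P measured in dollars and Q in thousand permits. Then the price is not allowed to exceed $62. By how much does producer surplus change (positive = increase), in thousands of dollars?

Setting quantity demanded equal to quantity supplied, 1073 - 3P = 6P - 7, gives P* = 120 and Q* = 713.
The ceiling of 62 is below the equilibrium price 120, so it binds.
At P = 62: Qd = 1073 - 3·62 = 887 and Qs = 6·62 - 7 = 365.
Producer surplus without the control is ½ · (120 - 7/6) · 713 = 508369/12.
With the ceiling, producers sell 365 units at 62, so PS = ½ · (62 - 7/6) · 365 = 133225/12.
Change in producer surplus = 133225/12 - 508369/12 = -31262.

-31262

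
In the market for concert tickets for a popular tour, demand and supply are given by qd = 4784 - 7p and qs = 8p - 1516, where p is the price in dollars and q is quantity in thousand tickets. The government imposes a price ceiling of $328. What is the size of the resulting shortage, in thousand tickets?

In a free market, 4784 - 7p = 8p - 1516 gives the equilibrium p* = 420, q* = 1844.
Since 328 < 420, the ceiling is binding.
At p = 328: qd = 4784 - 7·328 = 2488 and qs = 8·328 - 1516 = 1108.
Shortage = qd - qs = 2488 - 1108 = 1380.

1380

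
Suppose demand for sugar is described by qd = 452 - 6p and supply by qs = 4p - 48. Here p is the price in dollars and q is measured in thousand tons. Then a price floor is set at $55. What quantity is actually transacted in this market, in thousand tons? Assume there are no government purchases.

Without the control the market clears where 452 - 6p = 4p - 48, i.e. p* = 50 and q* = 152.
Because the floor (55) lies above the market-clearing price, it is binding.
At p = 55: qd = 452 - 6·55 = 122 and qs = 4·55 - 48 = 172.
The quantity actually transacted is the short side, demand: 122.

122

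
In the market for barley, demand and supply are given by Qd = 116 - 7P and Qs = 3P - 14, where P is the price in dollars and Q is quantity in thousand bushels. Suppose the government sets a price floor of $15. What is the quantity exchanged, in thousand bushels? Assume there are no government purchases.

11

Equilibrium: 116 - 7P = 3P - 14, so 130 = 10P and P* = 13, Q* = 25.
Since 15 > 13, the floor is binding.
At P = 15: Qd = 116 - 7·15 = 11 and Qs = 3·15 - 14 = 31.
The quantity actually transacted is the short side, demand: 11.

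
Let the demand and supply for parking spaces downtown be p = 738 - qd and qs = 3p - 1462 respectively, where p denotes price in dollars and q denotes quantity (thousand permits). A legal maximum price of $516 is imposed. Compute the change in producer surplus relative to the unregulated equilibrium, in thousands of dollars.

-4658

Rearranging demand gives qd = 738 - p. Without the control the market clears where 738 - p = 3p - 1462, i.e. p* = 550 and q* = 188.
Since 516 < 550, the ceiling is binding.
At p = 516: qd = 738 - 516 = 222 and qs = 3·516 - 1462 = 86.
Producer surplus without the control is ½ · (550 - 1462/3) · 188 = 17672/3.
With the ceiling, producers sell 86 units at 516, so PS = ½ · (516 - 1462/3) · 86 = 3698/3.
Change in producer surplus = 3698/3 - 17672/3 = -4658.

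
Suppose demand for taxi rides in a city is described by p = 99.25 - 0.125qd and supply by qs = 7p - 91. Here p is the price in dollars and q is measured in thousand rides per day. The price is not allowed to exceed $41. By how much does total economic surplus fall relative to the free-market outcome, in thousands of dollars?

Rearranging demand gives qd = 794 - 8p. Setting quantity demanded equal to quantity supplied, 794 - 8p = 7p - 91, gives p* = 59 and q* = 322.
Since 41 < 59, the ceiling is binding.
At p = 41: qd = 794 - 8·41 = 466 and qs = 7·41 - 91 = 196.
Quantity traded falls to 196. At q = 196 the demand price is (794 - 196)/8 = 74.75 and the supply price is (91 + 196)/7 = 41.
Deadweight loss = ½ · (74.75 - 41) · (322 - 196) = ½ · 33.75 · 126 = 2126.25.

2126.25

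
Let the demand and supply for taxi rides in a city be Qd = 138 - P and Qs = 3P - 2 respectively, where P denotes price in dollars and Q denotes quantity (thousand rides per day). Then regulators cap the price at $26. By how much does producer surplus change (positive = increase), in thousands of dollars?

-805.5

In a free market, 138 - P = 3P - 2 gives the equilibrium P* = 35, Q* = 103.
Since 26 < 35, the ceiling is binding.
At P = 26: Qd = 138 - 26 = 112 and Qs = 3·26 - 2 = 76.
Producer surplus without the control is ½ · (35 - 2/3) · 103 = 10609/6.
With the ceiling, producers sell 76 units at 26, so PS = ½ · (26 - 2/3) · 76 = 2888/3.
Change in producer surplus = 2888/3 - 10609/6 = -805.5.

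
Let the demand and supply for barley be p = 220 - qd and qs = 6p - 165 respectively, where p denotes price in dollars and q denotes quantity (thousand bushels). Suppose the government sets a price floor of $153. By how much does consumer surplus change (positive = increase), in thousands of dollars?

-11368

Rearranging demand gives qd = 220 - p. Setting quantity demanded equal to quantity supplied, 220 - p = 6p - 165, gives p* = 55 and q* = 165.
The floor of 153 is above the equilibrium price 55, so it binds.
At p = 153: qd = 220 - 153 = 67 and qs = 6·153 - 165 = 753.
Consumer surplus without the control is ½ · (220 - 55) · 165 = 13612.5.
With the floor, consumers buy 67 units at 153, so CS = ½ · (220 - 153) · 67 = 2244.5.
Change in consumer surplus = 2244.5 - 13612.5 = -11368.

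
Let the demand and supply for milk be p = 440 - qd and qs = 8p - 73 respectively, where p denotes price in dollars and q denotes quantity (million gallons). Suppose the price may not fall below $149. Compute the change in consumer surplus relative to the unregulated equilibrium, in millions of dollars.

Rearranging demand gives qd = 440 - p. Setting quantity demanded equal to quantity supplied, 440 - p = 8p - 73, gives p* = 57 and q* = 383.
Because the floor (149) lies above the market-clearing price, it is binding.
At p = 149: qd = 440 - 149 = 291 and qs = 8·149 - 73 = 1119.
Consumer surplus without the control is ½ · (440 - 57) · 383 = 73344.5.
With the floor, consumers buy 291 units at 149, so CS = ½ · (440 - 149) · 291 = 42340.5.
Change in consumer surplus = 42340.5 - 73344.5 = -31004.

-31004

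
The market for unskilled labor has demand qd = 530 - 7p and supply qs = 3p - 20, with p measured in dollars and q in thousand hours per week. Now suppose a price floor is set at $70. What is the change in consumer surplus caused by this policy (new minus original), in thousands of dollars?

Setting quantity demanded equal to quantity supplied, 530 - 7p = 3p - 20, gives p* = 55 and q* = 145.
The floor of 70 is above the equilibrium price 55, so it binds.
At p = 70: qd = 530 - 7·70 = 40 and qs = 3·70 - 20 = 190.
Consumer surplus without the control is ½ · (530/7 - 55) · 145 = 21025/14.
With the floor, consumers buy 40 units at 70, so CS = ½ · (530/7 - 70) · 40 = 800/7.
Change in consumer surplus = 800/7 - 21025/14 = -1387.5.

-1387.5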